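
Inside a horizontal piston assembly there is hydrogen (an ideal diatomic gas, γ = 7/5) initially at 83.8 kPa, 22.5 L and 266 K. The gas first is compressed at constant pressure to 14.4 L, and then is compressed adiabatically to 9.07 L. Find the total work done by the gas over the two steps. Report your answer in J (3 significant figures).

W_total ≈ -1290 J

Step 1 (isobaric): W = PΔV = (83.8 kPa)(14.4 − 22.5 L) = -678.8 J.
After step 1: P = 83.8 kPa, V = 14.4 L, T = 170.2 K.
Step 2 (adiabatic): W = (P₁V₁ − P₂V₂)/(γ−1) = (1207 − 1452)/0.4 = -612.7 J.
W_total = -678.8 − 612.7 = -1291 J.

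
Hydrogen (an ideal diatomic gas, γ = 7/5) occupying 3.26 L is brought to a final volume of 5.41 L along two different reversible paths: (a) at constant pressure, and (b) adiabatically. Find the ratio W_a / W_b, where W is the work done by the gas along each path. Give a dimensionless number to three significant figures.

W_a / W_b ≈ 1.44

Path (a) isobaric: W = P₁(V₂ − V₁) → W_a/(P₁V₁) = 0.6595.
Path (b) adiabatic: W = P₁V₁(1 − (V₁/V₂)^(γ−1))/(γ−1) → W_b/(P₁V₁) = 0.4585.
W_a / W_b = 0.6595 / 0.4585 = 1.438.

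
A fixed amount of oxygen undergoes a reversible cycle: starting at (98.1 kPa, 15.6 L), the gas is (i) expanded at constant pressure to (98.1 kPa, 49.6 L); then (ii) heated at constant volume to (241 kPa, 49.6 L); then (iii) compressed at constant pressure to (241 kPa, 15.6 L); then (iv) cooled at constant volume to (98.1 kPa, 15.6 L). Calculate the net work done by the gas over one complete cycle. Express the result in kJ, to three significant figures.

Constant-volume legs do no work.
W(i) = (98.1)(49.6 − 15.6) = 3335 J; W(iii) = (241)(15.6 − 49.6) = -8194 J.
W_net = 3335 − 8194 = -4859 J (the counter-clockwise enclosed area).

W_net ≈ -4.86 kJ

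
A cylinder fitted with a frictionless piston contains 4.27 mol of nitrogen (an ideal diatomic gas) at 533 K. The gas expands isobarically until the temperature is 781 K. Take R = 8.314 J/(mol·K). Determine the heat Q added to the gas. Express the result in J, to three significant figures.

Isobaric: W = nRΔT = (4.27)(8.314)(248) = 8804 J.
ΔU = nCᵥΔT with Cᵥ = 5R/2: ΔU = (4.27)(20.79)(248) = 22010 J.
Q = ΔU + W = 22010 + 8804 = 30815 J.

Q ≈ 30800 J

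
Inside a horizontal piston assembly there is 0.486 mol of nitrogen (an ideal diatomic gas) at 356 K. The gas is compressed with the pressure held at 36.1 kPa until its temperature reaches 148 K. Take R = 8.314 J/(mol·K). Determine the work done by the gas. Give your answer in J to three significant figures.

W ≈ -840 J

Isobaric: W = P ΔV = nR ΔT.
W = (0.486)(8.314)(148 − 356) = -840.4 J.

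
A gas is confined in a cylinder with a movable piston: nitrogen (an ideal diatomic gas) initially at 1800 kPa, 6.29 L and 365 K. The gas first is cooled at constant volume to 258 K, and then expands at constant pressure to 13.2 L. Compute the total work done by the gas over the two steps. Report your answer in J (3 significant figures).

Step 1 (isochoric): W = 0 (constant volume).
After step 1: P = 1272 kPa (V unchanged).
Step 2 (isobaric): W = PΔV = (1272 kPa)(13.2 − 6.29 L) = 8792 J.
W_total = 0 + 8792 = 8792 J.

W_total ≈ 8790 J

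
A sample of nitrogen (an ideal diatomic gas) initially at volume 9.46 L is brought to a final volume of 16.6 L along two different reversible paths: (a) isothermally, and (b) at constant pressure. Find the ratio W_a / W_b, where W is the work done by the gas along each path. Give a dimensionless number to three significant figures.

W_a / W_b ≈ 0.745

Path (a) isothermal: W = P₁V₁ ln(V₂/V₁) → W_a/(P₁V₁) = 0.5623.
Path (b) isobaric: W = P₁(V₂ − V₁) → W_b/(P₁V₁) = 0.7548.
W_a / W_b = 0.5623 / 0.7548 = 0.745.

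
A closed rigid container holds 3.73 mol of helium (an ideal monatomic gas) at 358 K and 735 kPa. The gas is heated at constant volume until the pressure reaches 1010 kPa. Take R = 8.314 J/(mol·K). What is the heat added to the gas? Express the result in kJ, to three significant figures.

Constant volume ⇒ W = 0, so Q = ΔU = nCᵥΔT with Cᵥ = 3R/2 = 12.47 J/(mol·K).
At constant V, T₂/T₁ = P₂/P₁ ⇒ ΔT = T₁(P₂/P₁ − 1) = 358·(1010/735 − 1) = 133.9 K.
ΔU = (3.73)(12.47)(133.9) = 6231 J.

Q ≈ 6.23 kJ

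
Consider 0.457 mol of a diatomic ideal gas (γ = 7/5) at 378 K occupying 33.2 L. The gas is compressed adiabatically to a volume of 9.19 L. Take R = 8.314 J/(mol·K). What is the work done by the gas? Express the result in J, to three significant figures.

W ≈ -2410 J

Adiabatic: TV^(γ−1) = const with γ = 7/5.
T₂ = T₁ (V₁/V₂)^(γ−1) = 378 × (33.2/9.19)^0.4 = 378 × 1.672 = 631.9 K.
W_by = nCᵥ(T₁ − T₂) = (0.457)(20.79)(378 − 631.9) = -2411 J.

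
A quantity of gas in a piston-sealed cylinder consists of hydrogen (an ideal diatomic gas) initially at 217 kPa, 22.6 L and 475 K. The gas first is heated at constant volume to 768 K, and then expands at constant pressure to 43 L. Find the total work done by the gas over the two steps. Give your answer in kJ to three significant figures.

Step 1 (isochoric): W = 0 (constant volume).
After step 1: P = 350.9 kPa (V unchanged).
Step 2 (isobaric): W = PΔV = (350.9 kPa)(43 − 22.6 L) = 7157 J.
W_total = 0 + 7157 = 7157 J.

W_total ≈ 7.16 kJ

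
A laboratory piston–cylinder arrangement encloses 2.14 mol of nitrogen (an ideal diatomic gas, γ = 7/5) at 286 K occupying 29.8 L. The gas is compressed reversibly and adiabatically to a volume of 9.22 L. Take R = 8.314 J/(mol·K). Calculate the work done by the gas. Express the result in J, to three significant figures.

W ≈ -7620 J

Adiabatic: TV^(γ−1) = const with γ = 7/5.
T₂ = T₁ (V₁/V₂)^(γ−1) = 286 × (29.8/9.22)^0.4 = 286 × 1.599 = 457.3 K.
W_by = nCᵥ(T₁ − T₂) = (2.14)(20.79)(286 − 457.3) = -7617 J.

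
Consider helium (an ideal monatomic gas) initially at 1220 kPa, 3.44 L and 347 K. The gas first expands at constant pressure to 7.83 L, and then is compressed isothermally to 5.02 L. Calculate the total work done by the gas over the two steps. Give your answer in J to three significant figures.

Step 1 (isobaric): W = PΔV = (1220 kPa)(7.83 − 3.44 L) = 5356 J.
After step 1: P = 1220 kPa, V = 7.83 L, T = 789.8 K.
Step 2 (isothermal): W = P₁V₁ ln(V₂/V₁) = (9553) ln(5.02/7.83) = -4246 J.
W_total = 5356 − 4246 = 1109 J.

W_total ≈ 1110 J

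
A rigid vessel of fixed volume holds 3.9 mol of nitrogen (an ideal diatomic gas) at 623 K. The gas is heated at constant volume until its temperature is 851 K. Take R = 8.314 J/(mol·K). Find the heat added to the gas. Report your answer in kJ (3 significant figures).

Constant volume ⇒ W = 0, so Q = ΔU = nCᵥΔT with Cᵥ = 5R/2 = 20.79 J/(mol·K).
ΔU = (3.9)(20.79)(851 − 623) = 18482 J.

Q ≈ 18.5 kJ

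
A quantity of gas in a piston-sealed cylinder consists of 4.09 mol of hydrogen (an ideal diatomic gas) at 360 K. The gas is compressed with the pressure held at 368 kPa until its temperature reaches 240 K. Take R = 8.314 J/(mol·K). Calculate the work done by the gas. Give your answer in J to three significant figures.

W ≈ -4080 J

Isobaric: W = P ΔV = nR ΔT.
W = (4.09)(8.314)(240 − 360) = -4081 J.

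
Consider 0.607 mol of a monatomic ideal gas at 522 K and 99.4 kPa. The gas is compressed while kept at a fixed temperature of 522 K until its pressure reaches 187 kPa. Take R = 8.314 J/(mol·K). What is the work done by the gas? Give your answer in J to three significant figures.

W ≈ -1660 J

Isothermal process: W = nRT ln(V₂/V₁) = nRT ln(P₁/P₂).
W = (0.607)(8.314)(522) × ln(99.4/187)
  = 2634 × ln(0.5316) = 2634 × -0.632
W_by_gas = -1665 J.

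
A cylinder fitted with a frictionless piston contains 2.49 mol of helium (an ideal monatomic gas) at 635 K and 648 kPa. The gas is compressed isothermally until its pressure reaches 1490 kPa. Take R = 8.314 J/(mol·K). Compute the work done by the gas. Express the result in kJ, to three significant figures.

Isothermal process: W = nRT ln(V₂/V₁) = nRT ln(P₁/P₂).
W = (2.49)(8.314)(635) × ln(648/1490)
  = 13146 × ln(0.4349) = 13146 × -0.8326
W_by_gas = -10946 J.

W ≈ -10.9 kJ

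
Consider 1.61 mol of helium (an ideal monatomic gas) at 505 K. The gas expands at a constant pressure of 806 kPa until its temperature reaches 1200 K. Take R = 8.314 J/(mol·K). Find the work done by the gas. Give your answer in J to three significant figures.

Isobaric: W = P ΔV = nR ΔT.
W = (1.61)(8.314)(1200 − 505) = 9303 J.

W ≈ 9300 J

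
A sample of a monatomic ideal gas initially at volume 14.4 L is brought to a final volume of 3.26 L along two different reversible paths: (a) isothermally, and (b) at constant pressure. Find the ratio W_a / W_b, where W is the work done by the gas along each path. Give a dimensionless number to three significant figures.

Path (a) isothermal: W = P₁V₁ ln(V₂/V₁) → W_a/(P₁V₁) = -1.486.
Path (b) isobaric: W = P₁(V₂ − V₁) → W_b/(P₁V₁) = -0.7736.
W_a / W_b = -1.486 / -0.7736 = 1.92.

W_a / W_b ≈ 1.92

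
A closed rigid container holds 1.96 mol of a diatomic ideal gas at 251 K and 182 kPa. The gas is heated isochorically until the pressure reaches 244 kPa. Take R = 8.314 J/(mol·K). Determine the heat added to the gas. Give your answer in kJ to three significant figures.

Q ≈ 3.48 kJ

Constant volume ⇒ W = 0, so Q = ΔU = nCᵥΔT with Cᵥ = 5R/2 = 20.79 J/(mol·K).
At constant V, T₂/T₁ = P₂/P₁ ⇒ ΔT = T₁(P₂/P₁ − 1) = 251·(244/182 − 1) = 85.51 K.
ΔU = (1.96)(20.79)(85.51) = 3483 J.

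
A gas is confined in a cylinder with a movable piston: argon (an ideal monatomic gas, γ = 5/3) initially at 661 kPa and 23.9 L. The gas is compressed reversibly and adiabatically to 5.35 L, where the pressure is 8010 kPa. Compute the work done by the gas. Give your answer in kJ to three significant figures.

W ≈ -40.6 kJ

Adiabatic: W = (P₁V₁ − P₂V₂)/(γ − 1) with γ = 5/3.
P₁V₁ = 15798 J, P₂V₂ = 42854 J.
W = (15798 − 42854) / 0.6667 = -40583 J.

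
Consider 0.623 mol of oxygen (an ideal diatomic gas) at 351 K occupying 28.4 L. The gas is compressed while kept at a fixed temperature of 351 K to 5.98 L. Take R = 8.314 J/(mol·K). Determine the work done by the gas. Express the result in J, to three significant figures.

W ≈ -2830 J

Isothermal: W = nRT ln(V₂/V₁).
W = (0.623)(8.314)(351) × ln(5.98/28.4)
  = 1818 × -1.558
W_by_gas = -2832 J.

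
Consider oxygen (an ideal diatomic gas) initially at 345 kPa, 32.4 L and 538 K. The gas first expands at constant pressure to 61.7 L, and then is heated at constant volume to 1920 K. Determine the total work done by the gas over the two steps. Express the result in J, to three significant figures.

Step 1 (isobaric): W = PΔV = (345 kPa)(61.7 − 32.4 L) = 10109 J.
Step 2 (isochoric): W = 0 (constant volume).
W_total = 10109 + 0 = 10109 J.

W_total ≈ 10100 J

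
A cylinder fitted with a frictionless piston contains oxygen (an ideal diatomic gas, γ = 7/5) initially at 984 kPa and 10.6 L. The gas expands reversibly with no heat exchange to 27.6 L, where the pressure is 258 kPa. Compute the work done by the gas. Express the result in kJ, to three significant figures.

Adiabatic: W = (P₁V₁ − P₂V₂)/(γ − 1) with γ = 7/5.
P₁V₁ = 10430 J, P₂V₂ = 7121 J.
W = (10430 − 7121) / 0.4 = 8274 J.

W ≈ 8.27 kJ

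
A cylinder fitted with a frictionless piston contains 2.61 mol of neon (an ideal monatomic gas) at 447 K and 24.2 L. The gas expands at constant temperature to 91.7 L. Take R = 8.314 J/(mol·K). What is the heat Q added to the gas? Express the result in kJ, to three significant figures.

Q ≈ 12.9 kJ

Isothermal ⇒ ΔU = 0, so Q = W = nRT ln(V₂/V₁).
Q = (2.61)(8.314)(447) ln(91.7/24.2) = 9700 × 1.332 = 12922 J.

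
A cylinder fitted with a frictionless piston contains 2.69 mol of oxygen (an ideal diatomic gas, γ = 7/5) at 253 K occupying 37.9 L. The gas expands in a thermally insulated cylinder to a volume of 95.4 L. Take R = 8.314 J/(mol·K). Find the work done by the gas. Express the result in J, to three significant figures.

W ≈ 4370 J

Adiabatic: TV^(γ−1) = const with γ = 7/5.
T₂ = T₁ (V₁/V₂)^(γ−1) = 253 × (37.9/95.4)^0.4 = 253 × 0.6913 = 174.9 K.
W_by = nCᵥ(T₁ − T₂) = (2.69)(20.79)(253 − 174.9) = 4367 J.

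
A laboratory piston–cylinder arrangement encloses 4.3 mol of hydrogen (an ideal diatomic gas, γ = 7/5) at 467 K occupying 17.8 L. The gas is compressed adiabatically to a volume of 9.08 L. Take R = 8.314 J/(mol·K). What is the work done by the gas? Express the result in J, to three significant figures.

W ≈ -12900 J

Adiabatic: TV^(γ−1) = const with γ = 7/5.
T₂ = T₁ (V₁/V₂)^(γ−1) = 467 × (17.8/9.08)^0.4 = 467 × 1.309 = 611.3 K.
W_by = nCᵥ(T₁ − T₂) = (4.3)(20.79)(467 − 611.3) = -12896 J.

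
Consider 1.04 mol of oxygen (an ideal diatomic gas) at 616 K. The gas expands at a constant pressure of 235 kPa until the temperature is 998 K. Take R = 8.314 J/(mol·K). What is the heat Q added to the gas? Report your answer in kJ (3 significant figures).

Q ≈ 11.6 kJ

Isobaric: W = nRΔT = (1.04)(8.314)(382) = 3303 J.
ΔU = nCᵥΔT with Cᵥ = 5R/2: ΔU = (1.04)(20.79)(382) = 8257 J.
Q = ΔU + W = 8257 + 3303 = 11560 J.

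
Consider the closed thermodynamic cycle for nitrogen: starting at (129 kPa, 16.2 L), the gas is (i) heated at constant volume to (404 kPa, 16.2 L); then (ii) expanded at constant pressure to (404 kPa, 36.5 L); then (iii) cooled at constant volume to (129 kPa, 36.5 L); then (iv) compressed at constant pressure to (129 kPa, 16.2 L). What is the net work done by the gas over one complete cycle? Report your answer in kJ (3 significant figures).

W_net ≈ 5.58 kJ

Constant-volume legs do no work.
W(ii) = (404)(36.5 − 16.2) = 8201 J; W(iv) = (129)(16.2 − 36.5) = -2619 J.
W_net = 8201 − 2619 = 5582 J (the clockwise enclosed area).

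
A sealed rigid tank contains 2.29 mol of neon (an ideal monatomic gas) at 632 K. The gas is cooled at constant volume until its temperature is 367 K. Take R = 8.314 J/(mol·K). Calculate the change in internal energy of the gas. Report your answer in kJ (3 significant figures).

Constant volume ⇒ W = 0, so Q = ΔU = nCᵥΔT with Cᵥ = 3R/2 = 12.47 J/(mol·K).
ΔU = (2.29)(12.47)(367 − 632) = -7568 J.

ΔU ≈ -7.57 kJ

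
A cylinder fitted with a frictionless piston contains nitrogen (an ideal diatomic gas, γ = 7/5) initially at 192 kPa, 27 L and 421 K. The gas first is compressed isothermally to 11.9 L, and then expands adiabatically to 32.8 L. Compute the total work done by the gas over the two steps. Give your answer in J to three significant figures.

W_total ≈ 73.5 J

Step 1 (isothermal): W = P₁V₁ ln(V₂/V₁) = (5184) ln(11.9/27) = -4247 J.
After step 1: P = 435.6 kPa, V = 11.9 L, T = 421 K.
Step 2 (adiabatic): W = (P₁V₁ − P₂V₂)/(γ−1) = (5184 − 3456)/0.4 = 4321 J.
W_total = -4247 + 4321 = 73.54 J.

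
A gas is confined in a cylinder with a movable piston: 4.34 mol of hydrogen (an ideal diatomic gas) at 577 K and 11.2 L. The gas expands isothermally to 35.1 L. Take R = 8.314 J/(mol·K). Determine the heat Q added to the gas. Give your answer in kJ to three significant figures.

Isothermal ⇒ ΔU = 0, so Q = W = nRT ln(V₂/V₁).
Q = (4.34)(8.314)(577) ln(35.1/11.2) = 20820 × 1.142 = 23782 J.

Q ≈ 23.8 kJ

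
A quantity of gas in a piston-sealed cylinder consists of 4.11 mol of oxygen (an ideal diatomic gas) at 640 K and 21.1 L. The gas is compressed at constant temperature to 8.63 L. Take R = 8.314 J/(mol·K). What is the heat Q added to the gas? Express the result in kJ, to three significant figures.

Isothermal ⇒ ΔU = 0, so Q = W = nRT ln(V₂/V₁).
Q = (4.11)(8.314)(640) ln(8.63/21.1) = 21869 × -0.894 = -19552 J.

Q ≈ -19.6 kJ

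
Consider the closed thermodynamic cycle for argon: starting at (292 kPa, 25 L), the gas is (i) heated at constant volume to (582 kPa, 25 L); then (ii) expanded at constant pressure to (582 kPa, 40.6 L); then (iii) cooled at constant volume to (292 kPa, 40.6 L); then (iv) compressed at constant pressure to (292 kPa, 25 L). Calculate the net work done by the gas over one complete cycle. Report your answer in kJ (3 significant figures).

W_net ≈ 4.52 kJ

Constant-volume legs do no work.
W(ii) = (582)(40.6 − 25) = 9079 J; W(iv) = (292)(25 − 40.6) = -4555 J.
W_net = 9079 − 4555 = 4524 J (the clockwise enclosed area).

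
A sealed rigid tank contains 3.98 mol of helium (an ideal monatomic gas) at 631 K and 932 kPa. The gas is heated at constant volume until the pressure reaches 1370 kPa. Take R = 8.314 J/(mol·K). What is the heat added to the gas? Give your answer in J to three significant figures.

Q ≈ 14700 J

Constant volume ⇒ W = 0, so Q = ΔU = nCᵥΔT with Cᵥ = 3R/2 = 12.47 J/(mol·K).
At constant V, T₂/T₁ = P₂/P₁ ⇒ ΔT = T₁(P₂/P₁ − 1) = 631·(1370/932 − 1) = 296.5 K.
ΔU = (3.98)(12.47)(296.5) = 14719 J.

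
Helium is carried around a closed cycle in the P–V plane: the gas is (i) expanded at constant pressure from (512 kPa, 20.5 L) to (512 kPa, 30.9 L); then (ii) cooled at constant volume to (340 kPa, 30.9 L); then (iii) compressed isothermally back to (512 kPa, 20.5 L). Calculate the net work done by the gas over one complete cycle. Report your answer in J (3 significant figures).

W_net ≈ 1010 J

Leg (i): W = PΔV = (512)(30.9 − 20.5) = 5325 J.
Leg (ii): W = 0.
Leg (iii): W = PᵢVᵢ ln(V_f/Vᵢ) = (10506) ln(20.5/30.9) = -4311 J.
W_net = 5325 − 4311 = 1014 J.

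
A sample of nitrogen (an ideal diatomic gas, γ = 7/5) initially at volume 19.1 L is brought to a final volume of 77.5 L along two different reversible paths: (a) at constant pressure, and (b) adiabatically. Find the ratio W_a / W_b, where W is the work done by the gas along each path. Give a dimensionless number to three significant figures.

W_a / W_b ≈ 2.85

Path (a) isobaric: W = P₁(V₂ − V₁) → W_a/(P₁V₁) = 3.058.
Path (b) adiabatic: W = P₁V₁(1 − (V₁/V₂)^(γ−1))/(γ−1) → W_b/(P₁V₁) = 1.072.
W_a / W_b = 3.058 / 1.072 = 2.851.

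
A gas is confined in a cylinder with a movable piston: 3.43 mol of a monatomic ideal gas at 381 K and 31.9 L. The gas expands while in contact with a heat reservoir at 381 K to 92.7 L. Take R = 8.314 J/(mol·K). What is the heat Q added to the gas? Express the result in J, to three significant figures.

Isothermal ⇒ ΔU = 0, so Q = W = nRT ln(V₂/V₁).
Q = (3.43)(8.314)(381) ln(92.7/31.9) = 10865 × 1.067 = 11590 J.

Q ≈ 11600 J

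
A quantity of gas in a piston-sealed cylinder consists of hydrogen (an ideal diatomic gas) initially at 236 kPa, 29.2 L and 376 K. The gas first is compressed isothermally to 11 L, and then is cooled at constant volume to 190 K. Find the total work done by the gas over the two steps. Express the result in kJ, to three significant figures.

Step 1 (isothermal): W = P₁V₁ ln(V₂/V₁) = (6891) ln(11/29.2) = -6728 J.
Step 2 (isochoric): W = 0 (constant volume).
W_total = -6728 + 0 = -6728 J.

W_total ≈ -6.73 kJ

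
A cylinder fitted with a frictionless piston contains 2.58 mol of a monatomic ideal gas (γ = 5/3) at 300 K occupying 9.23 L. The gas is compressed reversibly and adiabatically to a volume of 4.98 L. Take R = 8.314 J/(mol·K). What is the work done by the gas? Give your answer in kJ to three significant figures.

Adiabatic: TV^(γ−1) = const with γ = 5/3.
T₂ = T₁ (V₁/V₂)^(γ−1) = 300 × (9.23/4.98)^0.667 = 300 × 1.509 = 452.7 K.
W_by = nCᵥ(T₁ − T₂) = (2.58)(12.47)(300 − 452.7) = -4912 J.

W ≈ -4.91 kJ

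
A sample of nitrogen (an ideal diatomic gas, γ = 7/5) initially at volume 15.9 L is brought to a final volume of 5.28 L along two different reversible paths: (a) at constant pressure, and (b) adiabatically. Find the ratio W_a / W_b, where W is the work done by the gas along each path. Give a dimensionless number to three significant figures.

W_a / W_b ≈ 0.482

Path (a) isobaric: W = P₁(V₂ − V₁) → W_a/(P₁V₁) = -0.6679.
Path (b) adiabatic: W = P₁V₁(1 − (V₁/V₂)^(γ−1))/(γ−1) → W_b/(P₁V₁) = -1.385.
W_a / W_b = -0.6679 / -1.385 = 0.4821.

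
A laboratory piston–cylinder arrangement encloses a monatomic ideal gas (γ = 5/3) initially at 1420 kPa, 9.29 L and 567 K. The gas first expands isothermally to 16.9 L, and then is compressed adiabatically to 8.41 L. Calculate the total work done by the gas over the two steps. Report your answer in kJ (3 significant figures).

W_total ≈ -3.83 kJ

Step 1 (isothermal): W = P₁V₁ ln(V₂/V₁) = (13192) ln(16.9/9.29) = 7894 J.
After step 1: P = 780.6 kPa, V = 16.9 L, T = 567 K.
Step 2 (adiabatic): W = (P₁V₁ − P₂V₂)/(γ−1) = (13192 − 21007)/0.667 = -11723 J.
W_total = 7894 − 11723 = -3829 J.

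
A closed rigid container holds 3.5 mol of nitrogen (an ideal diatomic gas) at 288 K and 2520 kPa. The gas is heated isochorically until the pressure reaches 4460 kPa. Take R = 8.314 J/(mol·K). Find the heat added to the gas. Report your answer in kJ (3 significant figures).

Constant volume ⇒ W = 0, so Q = ΔU = nCᵥΔT with Cᵥ = 5R/2 = 20.79 J/(mol·K).
At constant V, T₂/T₁ = P₂/P₁ ⇒ ΔT = T₁(P₂/P₁ − 1) = 288·(4460/2520 − 1) = 221.7 K.
ΔU = (3.5)(20.79)(221.7) = 16129 J.

Q ≈ 16.1 kJ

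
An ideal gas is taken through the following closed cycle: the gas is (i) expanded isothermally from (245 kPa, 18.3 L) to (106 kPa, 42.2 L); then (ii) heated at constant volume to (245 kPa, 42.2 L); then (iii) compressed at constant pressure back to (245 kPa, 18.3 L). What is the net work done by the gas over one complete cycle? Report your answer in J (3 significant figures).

Leg (i): W = PᵢVᵢ ln(V_f/Vᵢ) = (4484) ln(42.2/18.3) = 3746 J.
Leg (ii): W = 0.
Leg (iii): W = PΔV = (245)(18.3 − 42.2) = -5856 J.
W_net = 3746 − 5856 = -2109 J.

W_net ≈ -2110 J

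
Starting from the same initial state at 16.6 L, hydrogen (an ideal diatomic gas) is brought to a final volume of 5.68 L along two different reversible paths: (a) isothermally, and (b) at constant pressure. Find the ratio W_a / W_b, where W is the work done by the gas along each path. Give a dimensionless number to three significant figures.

Path (a) isothermal: W = P₁V₁ ln(V₂/V₁) → W_a/(P₁V₁) = -1.072.
Path (b) isobaric: W = P₁(V₂ − V₁) → W_b/(P₁V₁) = -0.6578.
W_a / W_b = -1.072 / -0.6578 = 1.63.

W_a / W_b ≈ 1.63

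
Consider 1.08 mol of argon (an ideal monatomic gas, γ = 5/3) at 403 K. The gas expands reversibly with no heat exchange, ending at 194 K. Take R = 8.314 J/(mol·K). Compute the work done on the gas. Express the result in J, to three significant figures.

W ≈ -2810 J

Adiabatic ⇒ Q = 0, so W_by = −ΔU = nCᵥ(T₁ − T₂).
Cᵥ = 3R/2 = 12.47 J/(mol·K).
W = (1.08)(12.47)(403 − 194) = 2815 J.
Work on gas = −W_by = -2815 J.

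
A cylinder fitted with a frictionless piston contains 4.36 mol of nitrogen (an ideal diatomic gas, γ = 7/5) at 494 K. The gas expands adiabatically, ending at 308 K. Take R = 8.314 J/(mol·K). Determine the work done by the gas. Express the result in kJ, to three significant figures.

W ≈ 16.9 kJ

Adiabatic ⇒ Q = 0, so W_by = −ΔU = nCᵥ(T₁ − T₂).
Cᵥ = 5R/2 = 20.79 J/(mol·K).
W = (4.36)(20.79)(494 − 308) = 16856 J.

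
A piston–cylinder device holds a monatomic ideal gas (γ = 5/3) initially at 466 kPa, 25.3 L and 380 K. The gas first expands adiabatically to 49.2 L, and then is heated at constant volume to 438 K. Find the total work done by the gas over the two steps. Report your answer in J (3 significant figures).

W_total ≈ 6330 J

Step 1 (adiabatic): W = (P₁V₁ − P₂V₂)/(γ−1) = (11790 − 7567)/0.667 = 6334 J.
Step 2 (isochoric): W = 0 (constant volume).
W_total = 6334 + 0 = 6334 J.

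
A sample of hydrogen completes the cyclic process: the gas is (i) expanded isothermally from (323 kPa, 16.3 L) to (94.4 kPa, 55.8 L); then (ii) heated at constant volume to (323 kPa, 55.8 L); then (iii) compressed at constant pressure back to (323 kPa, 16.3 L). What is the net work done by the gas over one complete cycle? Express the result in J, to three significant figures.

W_net ≈ -6280 J

Leg (i): W = PᵢVᵢ ln(V_f/Vᵢ) = (5265) ln(55.8/16.3) = 6479 J.
Leg (ii): W = 0.
Leg (iii): W = PΔV = (323)(16.3 − 55.8) = -12758 J.
W_net = 6479 − 12758 = -6279 J.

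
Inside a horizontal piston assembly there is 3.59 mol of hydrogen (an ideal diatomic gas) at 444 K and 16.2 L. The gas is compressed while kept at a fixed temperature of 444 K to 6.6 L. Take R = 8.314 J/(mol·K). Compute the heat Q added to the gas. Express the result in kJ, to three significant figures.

Isothermal ⇒ ΔU = 0, so Q = W = nRT ln(V₂/V₁).
Q = (3.59)(8.314)(444) ln(6.6/16.2) = 13252 × -0.8979 = -11900 J.

Q ≈ -11.9 kJ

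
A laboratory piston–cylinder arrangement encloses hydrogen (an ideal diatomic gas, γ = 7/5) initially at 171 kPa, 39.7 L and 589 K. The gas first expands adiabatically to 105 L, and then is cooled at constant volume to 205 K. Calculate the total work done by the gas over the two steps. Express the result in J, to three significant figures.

W_total ≈ 5470 J

Step 1 (adiabatic): W = (P₁V₁ − P₂V₂)/(γ−1) = (6789 − 4601)/0.4 = 5470 J.
Step 2 (isochoric): W = 0 (constant volume).
W_total = 5470 + 0 = 5470 J.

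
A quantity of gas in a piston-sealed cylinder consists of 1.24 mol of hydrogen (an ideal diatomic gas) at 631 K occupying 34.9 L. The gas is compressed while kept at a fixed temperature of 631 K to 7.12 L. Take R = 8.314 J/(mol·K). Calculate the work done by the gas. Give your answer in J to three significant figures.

W ≈ -10300 J

Isothermal: W = nRT ln(V₂/V₁).
W = (1.24)(8.314)(631) × ln(7.12/34.9)
  = 6505 × -1.59
W_by_gas = -10341 J.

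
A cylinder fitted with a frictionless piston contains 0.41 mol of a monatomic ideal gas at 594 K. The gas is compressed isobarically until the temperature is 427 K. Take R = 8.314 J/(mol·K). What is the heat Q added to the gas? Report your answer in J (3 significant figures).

Q ≈ -1420 J

Isobaric: W = nRΔT = (0.41)(8.314)(-167) = -569.3 J.
ΔU = nCᵥΔT with Cᵥ = 3R/2: ΔU = (0.41)(12.47)(-167) = -853.9 J.
Q = ΔU + W = -853.9 − 569.3 = -1423 J.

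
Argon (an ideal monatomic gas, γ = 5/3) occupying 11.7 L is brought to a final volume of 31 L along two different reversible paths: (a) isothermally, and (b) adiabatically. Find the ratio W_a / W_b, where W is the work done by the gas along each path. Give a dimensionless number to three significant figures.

Path (a) isothermal: W = P₁V₁ ln(V₂/V₁) → W_a/(P₁V₁) = 0.9744.
Path (b) adiabatic: W = P₁V₁(1 − (V₁/V₂)^(γ−1))/(γ−1) → W_b/(P₁V₁) = 0.7166.
W_a / W_b = 0.9744 / 0.7166 = 1.36.

W_a / W_b ≈ 1.36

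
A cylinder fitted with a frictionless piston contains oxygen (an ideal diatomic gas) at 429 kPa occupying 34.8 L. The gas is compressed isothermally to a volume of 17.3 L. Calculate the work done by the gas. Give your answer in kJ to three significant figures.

Isothermal: W = nRT ln(V₂/V₁) = P₁V₁ ln(V₂/V₁).
P₁V₁ = (429 kPa)(34.8 L) = 14929 J.
W = 14929 × ln(17.3/34.8) = 14929 × -0.6989
W_by_gas = -10434 J.

W ≈ -10.4 kJ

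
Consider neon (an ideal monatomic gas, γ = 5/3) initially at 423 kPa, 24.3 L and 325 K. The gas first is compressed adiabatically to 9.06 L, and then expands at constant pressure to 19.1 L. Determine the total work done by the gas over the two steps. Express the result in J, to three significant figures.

W_total ≈ 7640 J

Step 1 (adiabatic): W = (P₁V₁ − P₂V₂)/(γ−1) = (10279 − 19843)/0.667 = -14346 J.
After step 1: P = 2190 kPa, V = 9.06 L, T = 627.4 K.
Step 2 (isobaric): W = PΔV = (2190 kPa)(19.1 − 9.06 L) = 21989 J.
W_total = -14346 + 21989 = 7643 J.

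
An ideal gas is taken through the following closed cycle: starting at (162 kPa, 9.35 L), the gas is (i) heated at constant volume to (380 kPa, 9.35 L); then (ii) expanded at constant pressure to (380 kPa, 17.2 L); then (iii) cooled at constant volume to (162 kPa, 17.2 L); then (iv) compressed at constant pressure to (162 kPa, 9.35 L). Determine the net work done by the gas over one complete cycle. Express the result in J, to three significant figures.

Constant-volume legs do no work.
W(ii) = (380)(17.2 − 9.35) = 2983 J; W(iv) = (162)(9.35 − 17.2) = -1272 J.
W_net = 2983 − 1272 = 1711 J (the clockwise enclosed area).

W_net ≈ 1710 J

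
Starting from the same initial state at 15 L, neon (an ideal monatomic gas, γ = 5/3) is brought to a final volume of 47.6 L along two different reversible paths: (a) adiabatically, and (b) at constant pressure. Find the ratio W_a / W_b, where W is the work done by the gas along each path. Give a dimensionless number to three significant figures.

W_a / W_b ≈ 0.371

Path (a) adiabatic: W = P₁V₁(1 − (V₁/V₂)^(γ−1))/(γ−1) → W_a/(P₁V₁) = 0.8054.
Path (b) isobaric: W = P₁(V₂ − V₁) → W_b/(P₁V₁) = 2.173.
W_a / W_b = 0.8054 / 2.173 = 0.3706.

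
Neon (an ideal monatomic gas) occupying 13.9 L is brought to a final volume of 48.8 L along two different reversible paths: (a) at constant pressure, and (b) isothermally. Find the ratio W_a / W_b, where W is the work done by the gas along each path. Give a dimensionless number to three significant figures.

W_a / W_b ≈ 2.00

Path (a) isobaric: W = P₁(V₂ − V₁) → W_a/(P₁V₁) = 2.511.
Path (b) isothermal: W = P₁V₁ ln(V₂/V₁) → W_b/(P₁V₁) = 1.256.
W_a / W_b = 2.511 / 1.256 = 1.999.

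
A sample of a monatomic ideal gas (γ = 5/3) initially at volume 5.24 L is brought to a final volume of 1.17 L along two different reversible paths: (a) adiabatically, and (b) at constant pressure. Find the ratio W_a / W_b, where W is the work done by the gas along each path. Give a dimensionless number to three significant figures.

W_a / W_b ≈ 3.32

Path (a) adiabatic: W = P₁V₁(1 − (V₁/V₂)^(γ−1))/(γ−1) → W_a/(P₁V₁) = -2.576.
Path (b) isobaric: W = P₁(V₂ − V₁) → W_b/(P₁V₁) = -0.7767.
W_a / W_b = -2.576 / -0.7767 = 3.316.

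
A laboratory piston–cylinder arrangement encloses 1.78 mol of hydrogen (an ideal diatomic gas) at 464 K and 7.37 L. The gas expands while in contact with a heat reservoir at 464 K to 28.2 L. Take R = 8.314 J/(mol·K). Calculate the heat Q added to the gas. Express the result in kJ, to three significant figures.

Isothermal ⇒ ΔU = 0, so Q = W = nRT ln(V₂/V₁).
Q = (1.78)(8.314)(464) ln(28.2/7.37) = 6867 × 1.342 = 9214 J.

Q ≈ 9.21 kJ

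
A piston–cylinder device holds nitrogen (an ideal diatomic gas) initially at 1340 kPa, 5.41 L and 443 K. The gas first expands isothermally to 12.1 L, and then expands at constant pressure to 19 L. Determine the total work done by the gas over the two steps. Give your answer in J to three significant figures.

W_total ≈ 9970 J

Step 1 (isothermal): W = P₁V₁ ln(V₂/V₁) = (7249) ln(12.1/5.41) = 5835 J.
After step 1: P = 599.1 kPa, V = 12.1 L, T = 443 K.
Step 2 (isobaric): W = PΔV = (599.1 kPa)(19 − 12.1 L) = 4134 J.
W_total = 5835 + 4134 = 9969 J.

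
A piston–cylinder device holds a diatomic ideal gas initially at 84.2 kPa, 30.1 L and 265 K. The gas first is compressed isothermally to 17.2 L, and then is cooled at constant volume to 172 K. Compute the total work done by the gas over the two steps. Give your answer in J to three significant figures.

Step 1 (isothermal): W = P₁V₁ ln(V₂/V₁) = (2534) ln(17.2/30.1) = -1418 J.
Step 2 (isochoric): W = 0 (constant volume).
W_total = -1418 + 0 = -1418 J.

W_total ≈ -1420 J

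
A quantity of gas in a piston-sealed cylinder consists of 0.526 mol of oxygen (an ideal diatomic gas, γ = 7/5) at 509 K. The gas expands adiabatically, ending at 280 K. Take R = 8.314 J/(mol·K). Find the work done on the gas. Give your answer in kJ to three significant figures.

W ≈ -2.50 kJ

Adiabatic ⇒ Q = 0, so W_by = −ΔU = nCᵥ(T₁ − T₂).
Cᵥ = 5R/2 = 20.79 J/(mol·K).
W = (0.526)(20.79)(509 − 280) = 2504 J.
Work on gas = −W_by = -2504 J.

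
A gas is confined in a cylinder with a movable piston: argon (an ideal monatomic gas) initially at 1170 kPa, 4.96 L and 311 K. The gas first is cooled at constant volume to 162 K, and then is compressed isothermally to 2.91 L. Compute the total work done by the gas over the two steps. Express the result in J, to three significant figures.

Step 1 (isochoric): W = 0 (constant volume).
After step 1: P = 609.5 kPa (V unchanged).
Step 2 (isothermal): W = P₁V₁ ln(V₂/V₁) = (3023) ln(2.91/4.96) = -1612 J.
W_total = 0 − 1612 = -1612 J.

W_total ≈ -1610 J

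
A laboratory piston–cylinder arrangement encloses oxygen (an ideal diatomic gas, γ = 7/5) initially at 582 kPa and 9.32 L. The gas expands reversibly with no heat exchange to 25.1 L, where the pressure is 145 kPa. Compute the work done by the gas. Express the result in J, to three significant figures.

Adiabatic: W = (P₁V₁ − P₂V₂)/(γ − 1) with γ = 7/5.
P₁V₁ = 5424 J, P₂V₂ = 3640 J.
W = (5424 − 3640) / 0.4 = 4462 J.

W ≈ 4460 J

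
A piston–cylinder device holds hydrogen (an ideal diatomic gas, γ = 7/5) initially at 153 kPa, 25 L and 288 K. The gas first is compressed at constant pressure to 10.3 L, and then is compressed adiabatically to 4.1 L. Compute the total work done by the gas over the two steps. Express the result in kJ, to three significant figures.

Step 1 (isobaric): W = PΔV = (153 kPa)(10.3 − 25 L) = -2249 J.
After step 1: P = 153 kPa, V = 10.3 L, T = 118.7 K.
Step 2 (adiabatic): W = (P₁V₁ − P₂V₂)/(γ−1) = (1576 − 2278)/0.4 = -1755 J.
W_total = -2249 − 1755 = -4004 J.

W_total ≈ -4.00 kJ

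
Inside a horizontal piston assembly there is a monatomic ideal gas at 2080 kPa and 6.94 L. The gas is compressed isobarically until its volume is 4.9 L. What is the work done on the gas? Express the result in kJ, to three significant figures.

W ≈ 4.24 kJ

Isobaric: W = P ΔV.
W = (2080 kPa)(4.9 − 6.94 L) = (2080)(-2.04) = -4243 J.
Work on gas = −W_by = 4243 J.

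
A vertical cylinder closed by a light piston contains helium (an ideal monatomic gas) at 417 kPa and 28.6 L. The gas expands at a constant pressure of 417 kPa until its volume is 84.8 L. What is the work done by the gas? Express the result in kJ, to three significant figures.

W ≈ 23.4 kJ

Isobaric: W = P ΔV.
W = (417 kPa)(84.8 − 28.6 L) = (417)(56.2) = 23435 J.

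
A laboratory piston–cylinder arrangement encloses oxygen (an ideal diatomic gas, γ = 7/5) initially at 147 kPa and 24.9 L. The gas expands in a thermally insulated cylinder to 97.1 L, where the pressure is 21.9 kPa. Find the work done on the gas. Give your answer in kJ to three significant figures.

Adiabatic: W = (P₁V₁ − P₂V₂)/(γ − 1) with γ = 7/5.
P₁V₁ = 3660 J, P₂V₂ = 2126 J.
W = (3660 − 2126) / 0.4 = 3835 J.
Work on gas = −W_by = -3835 J.

W ≈ -3.83 kJ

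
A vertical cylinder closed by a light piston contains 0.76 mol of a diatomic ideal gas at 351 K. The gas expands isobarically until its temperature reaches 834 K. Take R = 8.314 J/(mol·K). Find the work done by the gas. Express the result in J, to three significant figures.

W ≈ 3050 J

Isobaric: W = P ΔV = nR ΔT.
W = (0.76)(8.314)(834 − 351) = 3052 J.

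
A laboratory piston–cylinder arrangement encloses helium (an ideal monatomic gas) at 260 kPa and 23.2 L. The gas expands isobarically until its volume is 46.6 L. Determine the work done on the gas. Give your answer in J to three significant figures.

Isobaric: W = P ΔV.
W = (260 kPa)(46.6 − 23.2 L) = (260)(23.4) = 6084 J.
Work on gas = −W_by = -6084 J.

W ≈ -6080 J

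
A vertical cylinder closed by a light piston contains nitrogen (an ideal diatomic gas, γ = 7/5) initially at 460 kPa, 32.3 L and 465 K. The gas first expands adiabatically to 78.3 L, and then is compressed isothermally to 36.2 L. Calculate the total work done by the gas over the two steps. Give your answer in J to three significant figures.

Step 1 (adiabatic): W = (P₁V₁ − P₂V₂)/(γ−1) = (14858 − 10426)/0.4 = 11079 J.
After step 1: P = 133.2 kPa, V = 78.3 L, T = 326.3 K.
Step 2 (isothermal): W = P₁V₁ ln(V₂/V₁) = (10426) ln(36.2/78.3) = -8044 J.
W_total = 11079 − 8044 = 3035 J.

W_total ≈ 3030 J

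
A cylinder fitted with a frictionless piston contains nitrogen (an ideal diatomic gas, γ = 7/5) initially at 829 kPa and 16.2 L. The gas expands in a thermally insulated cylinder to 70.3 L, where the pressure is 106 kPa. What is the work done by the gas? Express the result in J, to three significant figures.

Adiabatic: W = (P₁V₁ − P₂V₂)/(γ − 1) with γ = 7/5.
P₁V₁ = 13430 J, P₂V₂ = 7452 J.
W = (13430 − 7452) / 0.4 = 14945 J.

W ≈ 14900 J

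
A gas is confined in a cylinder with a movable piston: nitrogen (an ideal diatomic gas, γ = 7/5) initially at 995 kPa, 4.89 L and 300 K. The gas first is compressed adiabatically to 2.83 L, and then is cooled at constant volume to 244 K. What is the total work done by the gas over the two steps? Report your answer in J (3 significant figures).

W_total ≈ -2970 J

Step 1 (adiabatic): W = (P₁V₁ − P₂V₂)/(γ−1) = (4866 − 6055)/0.4 = -2975 J.
Step 2 (isochoric): W = 0 (constant volume).
W_total = -2975 + 0 = -2975 J.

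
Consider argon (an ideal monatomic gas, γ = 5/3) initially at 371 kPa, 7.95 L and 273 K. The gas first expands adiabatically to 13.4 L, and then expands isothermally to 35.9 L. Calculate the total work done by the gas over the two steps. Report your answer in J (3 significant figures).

Step 1 (adiabatic): W = (P₁V₁ − P₂V₂)/(γ−1) = (2949 − 2082)/0.667 = 1300 J.
After step 1: P = 155.4 kPa, V = 13.4 L, T = 192.8 K.
Step 2 (isothermal): W = P₁V₁ ln(V₂/V₁) = (2082) ln(35.9/13.4) = 2052 J.
W_total = 1300 + 2052 = 3353 J.

W_total ≈ 3350 J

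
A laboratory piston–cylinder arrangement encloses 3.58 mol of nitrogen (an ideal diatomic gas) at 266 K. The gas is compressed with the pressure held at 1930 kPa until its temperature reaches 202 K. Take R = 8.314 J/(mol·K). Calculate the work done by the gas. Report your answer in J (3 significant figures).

Isobaric: W = P ΔV = nR ΔT.
W = (3.58)(8.314)(202 − 266) = -1905 J.

W ≈ -1900 J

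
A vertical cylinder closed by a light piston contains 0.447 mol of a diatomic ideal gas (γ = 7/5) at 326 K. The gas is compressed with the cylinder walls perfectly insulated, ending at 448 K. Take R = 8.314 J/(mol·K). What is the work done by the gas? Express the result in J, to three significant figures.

Adiabatic ⇒ Q = 0, so W_by = −ΔU = nCᵥ(T₁ − T₂).
Cᵥ = 5R/2 = 20.79 J/(mol·K).
W = (0.447)(20.79)(326 − 448) = -1133 J.

W ≈ -1130 J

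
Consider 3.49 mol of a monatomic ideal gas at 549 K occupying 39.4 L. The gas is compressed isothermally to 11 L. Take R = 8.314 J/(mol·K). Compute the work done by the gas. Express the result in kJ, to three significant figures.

W ≈ -20.3 kJ

Isothermal: W = nRT ln(V₂/V₁).
W = (3.49)(8.314)(549) × ln(11/39.4)
  = 15930 × -1.276
W_by_gas = -20324 J.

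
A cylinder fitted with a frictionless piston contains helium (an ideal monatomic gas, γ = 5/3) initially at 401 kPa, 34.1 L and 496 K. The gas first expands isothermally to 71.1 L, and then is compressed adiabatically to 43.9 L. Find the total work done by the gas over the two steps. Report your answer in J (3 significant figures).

W_total ≈ 2270 J

Step 1 (isothermal): W = P₁V₁ ln(V₂/V₁) = (13674) ln(71.1/34.1) = 10048 J.
After step 1: P = 192.3 kPa, V = 71.1 L, T = 496 K.
Step 2 (adiabatic): W = (P₁V₁ − P₂V₂)/(γ−1) = (13674 − 18858)/0.667 = -7776 J.
W_total = 10048 − 7776 = 2271 J.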